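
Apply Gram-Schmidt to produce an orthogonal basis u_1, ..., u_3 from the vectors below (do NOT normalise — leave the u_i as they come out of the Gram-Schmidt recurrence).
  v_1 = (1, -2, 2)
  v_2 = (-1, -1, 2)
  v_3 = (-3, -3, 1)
Orthogonal basis:
  u_1 = (1, -2, 2)
  u_2 = (-14/9, 1/9, 8/9)
  u_3 = (-30/29, -60/29, -45/29)

Apply the Gram-Schmidt recurrence
  u_1 = v_1
  u_i = v_i − Σ_{j<i} ((v_i · u_j) / (u_j · u_j)) · u_j.

Step by step this gives:
  u_1 = (1, -2, 2)
  u_2 = (-14/9, 1/9, 8/9)
  u_3 = (-30/29, -60/29, -45/29)

Orthogonality check:
  u_2 · u_1 = 0 (should be 0)
  u_3 · u_1 = 0 (should be 0)
  u_3 · u_2 = 0 (should be 0)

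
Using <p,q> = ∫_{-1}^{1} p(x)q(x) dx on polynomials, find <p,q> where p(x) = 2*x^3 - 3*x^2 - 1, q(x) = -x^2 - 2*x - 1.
<p,q> = 64/15

Expand the product: p(x)·q(x) = -2*x^5 - x^4 + 4*x^3 + 4*x^2 + 2*x + 1.
∫_{-1}^{1} of each monomial x^k gives [2/(k+1) if k even, 0 if k odd]. Integrating term-by-term (or equivalently evaluating the antiderivative F(x) = -x^6/3 - x^5/5 + x^4 + 4*x^3/3 + x^2 + x at the endpoints):
  F(1) − F(−1) = 19/5 − (-7/15) = 64/15.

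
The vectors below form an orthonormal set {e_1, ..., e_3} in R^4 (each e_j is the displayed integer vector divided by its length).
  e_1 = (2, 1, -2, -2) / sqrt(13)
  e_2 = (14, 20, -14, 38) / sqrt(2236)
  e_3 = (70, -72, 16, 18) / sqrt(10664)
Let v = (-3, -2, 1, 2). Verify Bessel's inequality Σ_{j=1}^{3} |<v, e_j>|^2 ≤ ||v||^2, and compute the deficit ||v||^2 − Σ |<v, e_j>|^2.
Σ |<v, e_j>|^2 = 947/62; ||v||^2 = 18; deficit = 169/62

Write each e_j = u_j / sqrt(<u_j, u_j>) where u_j is the displayed integer vector. Then <v, e_j> = <v, u_j> / sqrt(<u_j, u_j>), so |<v, e_j>|^2 = <v, u_j>^2 / <u_j, u_j>.
Coefficients: <v, e_1> = -14/sqrt(13), <v, e_2> = -20/sqrt(2236), <v, e_3> = -14/sqrt(10664).
Square and sum: Σ |<v, e_j>|^2 = 947/62.
Compute ||v||^2 = v·v = 18.
Deficit = 18 − 947/62 = 169/62 ≥ 0, confirming Bessel's inequality. (The deficit equals ||v − Σ <v,e_j> e_j||^2, the squared distance from v to span{e_j}.)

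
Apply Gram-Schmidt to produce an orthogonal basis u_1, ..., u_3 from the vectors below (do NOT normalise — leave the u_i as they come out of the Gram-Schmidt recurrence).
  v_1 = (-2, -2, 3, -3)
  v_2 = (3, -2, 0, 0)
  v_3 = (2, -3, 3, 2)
Orthogonal basis:
  u_1 = (-2, -2, 3, -3)
  u_2 = (37/13, -28/13, 3/13, -3/13)
  u_3 = (-60/167, -90/167, 735/334, 935/334)

Apply the Gram-Schmidt recurrence
  u_1 = v_1
  u_i = v_i − Σ_{j<i} ((v_i · u_j) / (u_j · u_j)) · u_j.

Step by step this gives:
  u_1 = (-2, -2, 3, -3)
  u_2 = (37/13, -28/13, 3/13, -3/13)
  u_3 = (-60/167, -90/167, 735/334, 935/334)

Orthogonality check:
  u_2 · u_1 = 0 (should be 0)
  u_3 · u_1 = 0 (should be 0)
  u_3 · u_2 = 0 (should be 0)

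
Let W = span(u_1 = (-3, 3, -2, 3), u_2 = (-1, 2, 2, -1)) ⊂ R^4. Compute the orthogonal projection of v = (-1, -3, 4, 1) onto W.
proj_W(v) = (43/51, -29/51, 22/17, -71/51)

Set up U = [u_1 | ... | u_2] ∈ R^(4×2). The projector onto W = col(U) is P = U (U^T U)^(-1) U^T.
Compute U^T U =
  [31, 2]
  [2, 10],
and U^T v = (-11, 2).
Solve U^T U · c = U^T v for the coefficients: c = (-19/51, 14/51). The projection is proj_W(v) = U c.
Check: (v - proj_W(v)) · u_1 = 0  (should be 0).
Check: (v - proj_W(v)) · u_2 = 0  (should be 0).
Result: proj_W(v) = (43/51, -29/51, 22/17, -71/51).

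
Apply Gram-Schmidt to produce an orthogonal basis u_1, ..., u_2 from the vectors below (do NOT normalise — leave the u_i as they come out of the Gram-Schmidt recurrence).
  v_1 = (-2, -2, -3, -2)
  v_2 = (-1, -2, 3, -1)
Orthogonal basis:
  u_1 = (-2, -2, -3, -2)
  u_2 = (-23/21, -44/21, 20/7, -23/21)

Apply the Gram-Schmidt recurrence
  u_1 = v_1
  u_i = v_i − Σ_{j<i} ((v_i · u_j) / (u_j · u_j)) · u_j.

Step by step this gives:
  u_1 = (-2, -2, -3, -2)
  u_2 = (-23/21, -44/21, 20/7, -23/21)

Orthogonality check:
  u_2 · u_1 = 0 (should be 0)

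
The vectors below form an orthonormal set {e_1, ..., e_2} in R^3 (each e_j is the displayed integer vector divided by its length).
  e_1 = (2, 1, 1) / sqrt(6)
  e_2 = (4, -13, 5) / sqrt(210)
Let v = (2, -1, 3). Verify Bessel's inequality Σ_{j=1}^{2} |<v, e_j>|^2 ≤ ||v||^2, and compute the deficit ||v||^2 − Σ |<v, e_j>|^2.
Σ |<v, e_j>|^2 = 426/35; ||v||^2 = 14; deficit = 64/35

Write each e_j = u_j / sqrt(<u_j, u_j>) where u_j is the displayed integer vector. Then <v, e_j> = <v, u_j> / sqrt(<u_j, u_j>), so |<v, e_j>|^2 = <v, u_j>^2 / <u_j, u_j>.
Coefficients: <v, e_1> = 6/sqrt(6), <v, e_2> = 36/sqrt(210).
Square and sum: Σ |<v, e_j>|^2 = 426/35.
Compute ||v||^2 = v·v = 14.
Deficit = 14 − 426/35 = 64/35 ≥ 0, confirming Bessel's inequality. (The deficit equals ||v − Σ <v,e_j> e_j||^2, the squared distance from v to span{e_j}.)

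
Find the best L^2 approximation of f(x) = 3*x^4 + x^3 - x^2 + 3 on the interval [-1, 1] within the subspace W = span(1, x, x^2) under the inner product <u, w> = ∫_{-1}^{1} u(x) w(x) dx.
g(x) = 11*x^2/7 + 3*x/5 + 96/35

The best approximation g ∈ W is the orthogonal projection of f onto W. Writing g = a_0 + a_1 x + a_2 x^2, the coefficients solve the normal equations G · a = b where
  G_{ij} = <φ_i, φ_j> and b_i = <f, φ_i>, with φ_0 = 1, φ_1 = x, φ_2 = x^2.
G =
  [2, 0, 2/3]
  [0, 2/3, 0]
  [2/3, 0, 2/5],
b = (98/15, 2/5, 86/35).
Solving gives a_0 = 96/35, a_1 = 3/5, a_2 = 11/7, so
  g(x) = 11*x^2/7 + 3*x/5 + 96/35.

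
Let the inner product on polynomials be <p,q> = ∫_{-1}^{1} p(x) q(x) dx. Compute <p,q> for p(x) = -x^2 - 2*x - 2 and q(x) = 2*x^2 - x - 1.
<p,q> = 38/15

Expand the product: p(x)·q(x) = -2*x^4 - 3*x^3 - x^2 + 4*x + 2.
∫_{-1}^{1} of each monomial x^k gives [2/(k+1) if k even, 0 if k odd]. Integrating term-by-term (or equivalently evaluating the antiderivative F(x) = -2*x^5/5 - 3*x^4/4 - x^3/3 + 2*x^2 + 2*x at the endpoints):
  F(1) − F(−1) = 151/60 − (-1/60) = 38/15.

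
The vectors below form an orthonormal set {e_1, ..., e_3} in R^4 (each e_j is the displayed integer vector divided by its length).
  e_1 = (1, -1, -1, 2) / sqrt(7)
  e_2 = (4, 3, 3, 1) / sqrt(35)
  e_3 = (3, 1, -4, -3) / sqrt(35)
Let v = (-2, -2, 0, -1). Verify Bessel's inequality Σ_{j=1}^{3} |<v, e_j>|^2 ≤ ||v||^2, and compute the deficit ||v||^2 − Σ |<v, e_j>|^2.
Σ |<v, e_j>|^2 = 54/7; ||v||^2 = 9; deficit = 9/7

Write each e_j = u_j / sqrt(<u_j, u_j>) where u_j is the displayed integer vector. Then <v, e_j> = <v, u_j> / sqrt(<u_j, u_j>), so |<v, e_j>|^2 = <v, u_j>^2 / <u_j, u_j>.
Coefficients: <v, e_1> = -2/sqrt(7), <v, e_2> = -15/sqrt(35), <v, e_3> = -5/sqrt(35).
Square and sum: Σ |<v, e_j>|^2 = 54/7.
Compute ||v||^2 = v·v = 9.
Deficit = 9 − 54/7 = 9/7 ≥ 0, confirming Bessel's inequality. (The deficit equals ||v − Σ <v,e_j> e_j||^2, the squared distance from v to span{e_j}.)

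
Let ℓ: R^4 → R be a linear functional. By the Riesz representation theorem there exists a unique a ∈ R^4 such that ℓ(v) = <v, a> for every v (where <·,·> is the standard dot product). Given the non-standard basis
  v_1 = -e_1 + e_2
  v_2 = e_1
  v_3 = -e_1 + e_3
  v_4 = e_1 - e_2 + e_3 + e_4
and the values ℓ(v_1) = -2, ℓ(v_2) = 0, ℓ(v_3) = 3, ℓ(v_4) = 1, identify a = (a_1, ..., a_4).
a = (0, -2, 3, -4)

Write a = (a_1, ..., a_4) in the standard basis. For each basis vector v_i, ℓ(v_i) = <v_i, a> is a linear equation in the a_j's. Collect the n equations into a matrix system V a = ℓ, where row i of V is v_i (expressed in the standard basis). Since V is invertible (lower-triangular with 1s on the diagonal, up to permutation), solve by back-substitution:
  V =
[[-1, 1, 0, 0],
 [1, 0, 0, 0],
 [-1, 0, 1, 0],
 [1, -1, 1, 1]]
  V a = (-2, 0, 3, 1)
Solving gives a = (0, -2, 3, -4).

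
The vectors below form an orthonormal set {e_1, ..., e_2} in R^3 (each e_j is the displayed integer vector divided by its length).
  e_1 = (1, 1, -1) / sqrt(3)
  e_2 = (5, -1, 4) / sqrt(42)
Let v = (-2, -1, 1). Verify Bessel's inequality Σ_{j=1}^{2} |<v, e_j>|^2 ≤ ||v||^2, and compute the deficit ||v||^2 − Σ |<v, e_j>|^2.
Σ |<v, e_j>|^2 = 83/14; ||v||^2 = 6; deficit = 1/14

Write each e_j = u_j / sqrt(<u_j, u_j>) where u_j is the displayed integer vector. Then <v, e_j> = <v, u_j> / sqrt(<u_j, u_j>), so |<v, e_j>|^2 = <v, u_j>^2 / <u_j, u_j>.
Coefficients: <v, e_1> = -4/sqrt(3), <v, e_2> = -5/sqrt(42).
Square and sum: Σ |<v, e_j>|^2 = 83/14.
Compute ||v||^2 = v·v = 6.
Deficit = 6 − 83/14 = 1/14 ≥ 0, confirming Bessel's inequality. (The deficit equals ||v − Σ <v,e_j> e_j||^2, the squared distance from v to span{e_j}.)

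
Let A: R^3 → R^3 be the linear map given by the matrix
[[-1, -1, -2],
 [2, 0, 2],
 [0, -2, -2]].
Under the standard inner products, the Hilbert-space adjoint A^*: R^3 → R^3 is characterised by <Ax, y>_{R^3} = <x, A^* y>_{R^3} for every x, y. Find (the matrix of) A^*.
A^* = A^T =
[[-1, 2, 0],
 [-1, 0, -2],
 [-2, 2, -2]]

For real matrices with standard dot products, the defining identity <Ax, y> = <x, A^* y> gives (Ax)^T y = x^T (A^*) y, i.e. x^T A^T y = x^T (A^*) y. Since this holds for all x, y, we must have A^* = A^T. Therefore
A^* =
[[-1, 2, 0],
 [-1, 0, -2],
 [-2, 2, -2]].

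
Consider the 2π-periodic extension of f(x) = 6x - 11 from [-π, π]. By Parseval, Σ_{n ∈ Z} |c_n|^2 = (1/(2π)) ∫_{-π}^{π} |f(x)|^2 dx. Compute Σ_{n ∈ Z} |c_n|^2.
Σ |c_n|^2 = 12π^2 + 121

Expand and integrate term by term over [-π, π]:
  ∫ (6x)^2 dx = 36·(2π^3/3); ∫ 2·6·(-11)·x dx = 0 (odd integrand); ∫ (-11)^2 dx = 121·2π.
So (1/(2π)) ∫_{-π}^{π} (6x - 11)^2 dx = 36π^2/3 + 121 = 12π^2 + 121.
Parseval ⇒ Σ |c_n|^2 = 12π^2 + 121.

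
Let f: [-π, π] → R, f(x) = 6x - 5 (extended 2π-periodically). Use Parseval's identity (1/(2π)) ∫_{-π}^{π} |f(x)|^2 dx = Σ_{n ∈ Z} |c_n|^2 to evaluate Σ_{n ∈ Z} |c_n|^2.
Σ |c_n|^2 = 12π^2 + 25

Expand and integrate term by term over [-π, π]:
  ∫ (6x)^2 dx = 36·(2π^3/3); ∫ 2·6·(-5)·x dx = 0 (odd integrand); ∫ (-5)^2 dx = 25·2π.
So (1/(2π)) ∫_{-π}^{π} (6x - 5)^2 dx = 36π^2/3 + 25 = 12π^2 + 25.
Parseval ⇒ Σ |c_n|^2 = 12π^2 + 25.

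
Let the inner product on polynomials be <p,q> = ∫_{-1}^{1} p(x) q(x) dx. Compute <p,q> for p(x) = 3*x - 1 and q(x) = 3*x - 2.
<p,q> = 10

Expand the product: p(x)·q(x) = 9*x^2 - 9*x + 2.
∫_{-1}^{1} of each monomial x^k gives [2/(k+1) if k even, 0 if k odd]. Integrating term-by-term (or equivalently evaluating the antiderivative F(x) = 3*x^3 - 9*x^2/2 + 2*x at the endpoints):
  F(1) − F(−1) = 1/2 − (-19/2) = 10.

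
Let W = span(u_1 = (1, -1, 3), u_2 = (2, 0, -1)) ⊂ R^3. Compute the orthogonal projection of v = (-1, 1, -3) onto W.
proj_W(v) = (-1, 1, -3)

Set up U = [u_1 | ... | u_2] ∈ R^(3×2). The projector onto W = col(U) is P = U (U^T U)^(-1) U^T.
Compute U^T U =
  [11, -1]
  [-1, 5],
and U^T v = (-11, 1).
Solve U^T U · c = U^T v for the coefficients: c = (-1, 0). The projection is proj_W(v) = U c.
Check: (v - proj_W(v)) · u_1 = 0  (should be 0).
Check: (v - proj_W(v)) · u_2 = 0  (should be 0).
Result: proj_W(v) = (-1, 1, -3).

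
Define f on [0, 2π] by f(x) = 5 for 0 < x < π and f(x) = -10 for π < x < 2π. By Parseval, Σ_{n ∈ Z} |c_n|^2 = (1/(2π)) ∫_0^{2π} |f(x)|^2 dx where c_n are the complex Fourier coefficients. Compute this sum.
Σ |c_n|^2 = 125/2

Parseval equates the L^2 energy of f (normalised by 1/(2π)) with the ℓ^2 sum of its Fourier coefficients: (1/(2π)) ∫_0^{2π} |f|^2 = Σ |c_n|^2.
Compute the left side: (1/(2π)) [∫_0^π 5^2 dx + ∫_π^{2π} (-10)^2 dx] = (1/(2π)) · (25π + 100π) = (25 + 100)/2 = 125/2.
So Σ_{n ∈ Z} |c_n|^2 = 125/2.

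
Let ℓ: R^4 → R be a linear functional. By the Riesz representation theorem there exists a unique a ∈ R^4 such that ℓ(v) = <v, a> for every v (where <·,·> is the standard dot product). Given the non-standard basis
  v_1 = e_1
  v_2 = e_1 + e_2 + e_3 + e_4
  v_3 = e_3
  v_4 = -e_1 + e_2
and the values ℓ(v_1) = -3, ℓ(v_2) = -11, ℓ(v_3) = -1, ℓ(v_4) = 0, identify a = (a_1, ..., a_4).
a = (-3, -3, -1, -4)

Write a = (a_1, ..., a_4) in the standard basis. For each basis vector v_i, ℓ(v_i) = <v_i, a> is a linear equation in the a_j's. Collect the n equations into a matrix system V a = ℓ, where row i of V is v_i (expressed in the standard basis). Since V is invertible (lower-triangular with 1s on the diagonal, up to permutation), solve by back-substitution:
  V =
[[1, 0, 0, 0],
 [1, 1, 1, 1],
 [0, 0, 1, 0],
 [-1, 1, 0, 0]]
  V a = (-3, -11, -1, 0)
Solving gives a = (-3, -3, -1, -4).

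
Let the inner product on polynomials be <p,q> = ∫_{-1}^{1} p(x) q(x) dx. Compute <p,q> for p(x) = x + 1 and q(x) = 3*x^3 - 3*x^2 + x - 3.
<p,q> = -92/15

Expand the product: p(x)·q(x) = 3*x^4 - 2*x^2 - 2*x - 3.
∫_{-1}^{1} of each monomial x^k gives [2/(k+1) if k even, 0 if k odd]. Integrating term-by-term (or equivalently evaluating the antiderivative F(x) = 3*x^5/5 - 2*x^3/3 - x^2 - 3*x at the endpoints):
  F(1) − F(−1) = -61/15 − (31/15) = -92/15.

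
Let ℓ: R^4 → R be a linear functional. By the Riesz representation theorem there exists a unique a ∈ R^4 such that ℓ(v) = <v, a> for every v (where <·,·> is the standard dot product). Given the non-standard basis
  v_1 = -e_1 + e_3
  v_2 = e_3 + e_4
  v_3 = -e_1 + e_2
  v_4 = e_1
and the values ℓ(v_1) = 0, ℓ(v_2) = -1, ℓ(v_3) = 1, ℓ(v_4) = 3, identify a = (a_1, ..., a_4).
a = (3, 4, 3, -4)

Write a = (a_1, ..., a_4) in the standard basis. For each basis vector v_i, ℓ(v_i) = <v_i, a> is a linear equation in the a_j's. Collect the n equations into a matrix system V a = ℓ, where row i of V is v_i (expressed in the standard basis). Since V is invertible (lower-triangular with 1s on the diagonal, up to permutation), solve by back-substitution:
  V =
[[-1, 0, 1, 0],
 [0, 0, 1, 1],
 [-1, 1, 0, 0],
 [1, 0, 0, 0]]
  V a = (0, -1, 1, 3)
Solving gives a = (3, 4, 3, -4).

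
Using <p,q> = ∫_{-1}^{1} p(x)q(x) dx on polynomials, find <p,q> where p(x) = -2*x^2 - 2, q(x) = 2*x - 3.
<p,q> = 16

Expand the product: p(x)·q(x) = -4*x^3 + 6*x^2 - 4*x + 6.
∫_{-1}^{1} of each monomial x^k gives [2/(k+1) if k even, 0 if k odd]. Integrating term-by-term (or equivalently evaluating the antiderivative F(x) = -x^4 + 2*x^3 - 2*x^2 + 6*x at the endpoints):
  F(1) − F(−1) = 5 − (-11) = 16.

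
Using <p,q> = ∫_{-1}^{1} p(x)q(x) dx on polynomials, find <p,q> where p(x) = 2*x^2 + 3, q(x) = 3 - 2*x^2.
<p,q> = 82/5

Expand the product: p(x)·q(x) = 9 - 4*x^4.
∫_{-1}^{1} of each monomial x^k gives [2/(k+1) if k even, 0 if k odd]. Integrating term-by-term (or equivalently evaluating the antiderivative F(x) = -4*x^5/5 + 9*x at the endpoints):
  F(1) − F(−1) = 41/5 − (-41/5) = 82/5.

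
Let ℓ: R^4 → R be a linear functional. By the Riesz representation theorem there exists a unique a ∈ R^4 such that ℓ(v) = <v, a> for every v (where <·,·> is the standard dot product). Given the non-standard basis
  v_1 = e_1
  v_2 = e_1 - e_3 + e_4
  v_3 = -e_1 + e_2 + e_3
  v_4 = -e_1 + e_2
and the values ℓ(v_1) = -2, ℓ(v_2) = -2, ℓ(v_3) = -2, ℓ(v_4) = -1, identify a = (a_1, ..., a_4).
a = (-2, -3, -1, -1)

Write a = (a_1, ..., a_4) in the standard basis. For each basis vector v_i, ℓ(v_i) = <v_i, a> is a linear equation in the a_j's. Collect the n equations into a matrix system V a = ℓ, where row i of V is v_i (expressed in the standard basis). Since V is invertible (lower-triangular with 1s on the diagonal, up to permutation), solve by back-substitution:
  V =
[[1, 0, 0, 0],
 [1, 0, -1, 1],
 [-1, 1, 1, 0],
 [-1, 1, 0, 0]]
  V a = (-2, -2, -2, -1)
Solving gives a = (-2, -3, -1, -1).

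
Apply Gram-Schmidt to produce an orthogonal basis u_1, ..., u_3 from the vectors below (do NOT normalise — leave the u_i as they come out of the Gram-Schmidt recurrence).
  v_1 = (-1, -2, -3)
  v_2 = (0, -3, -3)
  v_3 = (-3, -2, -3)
Orthogonal basis:
  u_1 = (-1, -2, -3)
  u_2 = (15/14, -6/7, 3/14)
  u_3 = (-2/3, -2/3, 2/3)

Apply the Gram-Schmidt recurrence
  u_1 = v_1
  u_i = v_i − Σ_{j<i} ((v_i · u_j) / (u_j · u_j)) · u_j.

Step by step this gives:
  u_1 = (-1, -2, -3)
  u_2 = (15/14, -6/7, 3/14)
  u_3 = (-2/3, -2/3, 2/3)

Orthogonality check:
  u_2 · u_1 = 0 (should be 0)
  u_3 · u_1 = 0 (should be 0)
  u_3 · u_2 = 0 (should be 0)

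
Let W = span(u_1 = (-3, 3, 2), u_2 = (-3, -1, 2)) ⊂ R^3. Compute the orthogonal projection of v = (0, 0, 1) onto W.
proj_W(v) = (-6/13, 0, 4/13)

Set up U = [u_1 | ... | u_2] ∈ R^(3×2). The projector onto W = col(U) is P = U (U^T U)^(-1) U^T.
Compute U^T U =
  [22, 10]
  [10, 14],
and U^T v = (2, 2).
Solve U^T U · c = U^T v for the coefficients: c = (1/26, 3/26). The projection is proj_W(v) = U c.
Check: (v - proj_W(v)) · u_1 = 0  (should be 0).
Check: (v - proj_W(v)) · u_2 = 0  (should be 0).
Result: proj_W(v) = (-6/13, 0, 4/13).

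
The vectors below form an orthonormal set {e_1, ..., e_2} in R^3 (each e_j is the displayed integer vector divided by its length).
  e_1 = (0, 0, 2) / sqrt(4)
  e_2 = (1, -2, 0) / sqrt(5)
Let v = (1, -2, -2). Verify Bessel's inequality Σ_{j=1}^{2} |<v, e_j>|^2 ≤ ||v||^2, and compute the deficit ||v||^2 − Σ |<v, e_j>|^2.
Σ |<v, e_j>|^2 = 9; ||v||^2 = 9; deficit = 0

Write each e_j = u_j / sqrt(<u_j, u_j>) where u_j is the displayed integer vector. Then <v, e_j> = <v, u_j> / sqrt(<u_j, u_j>), so |<v, e_j>|^2 = <v, u_j>^2 / <u_j, u_j>.
Coefficients: <v, e_1> = -4/sqrt(4), <v, e_2> = 5/sqrt(5).
Square and sum: Σ |<v, e_j>|^2 = 9.
Compute ||v||^2 = v·v = 9.
Deficit = 9 − 9 = 0 ≥ 0, confirming Bessel's inequality. (The deficit equals ||v − Σ <v,e_j> e_j||^2, the squared distance from v to span{e_j}.)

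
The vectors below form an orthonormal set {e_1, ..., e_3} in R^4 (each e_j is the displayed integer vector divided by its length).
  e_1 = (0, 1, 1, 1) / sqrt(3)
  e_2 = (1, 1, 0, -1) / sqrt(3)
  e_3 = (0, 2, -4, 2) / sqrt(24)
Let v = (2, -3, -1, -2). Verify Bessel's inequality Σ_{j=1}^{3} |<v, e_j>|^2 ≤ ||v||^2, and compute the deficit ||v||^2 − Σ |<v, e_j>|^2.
Σ |<v, e_j>|^2 = 83/6; ||v||^2 = 18; deficit = 25/6

Write each e_j = u_j / sqrt(<u_j, u_j>) where u_j is the displayed integer vector. Then <v, e_j> = <v, u_j> / sqrt(<u_j, u_j>), so |<v, e_j>|^2 = <v, u_j>^2 / <u_j, u_j>.
Coefficients: <v, e_1> = -6/sqrt(3), <v, e_2> = 1/sqrt(3), <v, e_3> = -6/sqrt(24).
Square and sum: Σ |<v, e_j>|^2 = 83/6.
Compute ||v||^2 = v·v = 18.
Deficit = 18 − 83/6 = 25/6 ≥ 0, confirming Bessel's inequality. (The deficit equals ||v − Σ <v,e_j> e_j||^2, the squared distance from v to span{e_j}.)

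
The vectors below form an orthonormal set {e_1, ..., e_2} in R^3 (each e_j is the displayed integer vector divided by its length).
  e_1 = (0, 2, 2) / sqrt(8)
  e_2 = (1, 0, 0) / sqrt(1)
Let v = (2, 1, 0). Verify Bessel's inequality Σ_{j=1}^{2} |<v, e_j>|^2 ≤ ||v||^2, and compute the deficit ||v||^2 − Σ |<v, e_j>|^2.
Σ |<v, e_j>|^2 = 9/2; ||v||^2 = 5; deficit = 1/2

Write each e_j = u_j / sqrt(<u_j, u_j>) where u_j is the displayed integer vector. Then <v, e_j> = <v, u_j> / sqrt(<u_j, u_j>), so |<v, e_j>|^2 = <v, u_j>^2 / <u_j, u_j>.
Coefficients: <v, e_1> = 2/sqrt(8), <v, e_2> = 2/sqrt(1).
Square and sum: Σ |<v, e_j>|^2 = 9/2.
Compute ||v||^2 = v·v = 5.
Deficit = 5 − 9/2 = 1/2 ≥ 0, confirming Bessel's inequality. (The deficit equals ||v − Σ <v,e_j> e_j||^2, the squared distance from v to span{e_j}.)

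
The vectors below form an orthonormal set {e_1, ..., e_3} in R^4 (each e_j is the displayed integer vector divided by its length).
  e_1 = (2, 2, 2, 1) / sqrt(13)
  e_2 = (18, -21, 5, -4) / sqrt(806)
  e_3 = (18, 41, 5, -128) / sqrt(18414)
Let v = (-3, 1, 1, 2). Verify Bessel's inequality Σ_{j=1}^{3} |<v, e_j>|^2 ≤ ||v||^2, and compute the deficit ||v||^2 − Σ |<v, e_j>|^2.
Σ |<v, e_j>|^2 = 34/3; ||v||^2 = 15; deficit = 11/3

Write each e_j = u_j / sqrt(<u_j, u_j>) where u_j is the displayed integer vector. Then <v, e_j> = <v, u_j> / sqrt(<u_j, u_j>), so |<v, e_j>|^2 = <v, u_j>^2 / <u_j, u_j>.
Coefficients: <v, e_1> = 0/sqrt(13), <v, e_2> = -78/sqrt(806), <v, e_3> = -264/sqrt(18414).
Square and sum: Σ |<v, e_j>|^2 = 34/3.
Compute ||v||^2 = v·v = 15.
Deficit = 15 − 34/3 = 11/3 ≥ 0, confirming Bessel's inequality. (The deficit equals ||v − Σ <v,e_j> e_j||^2, the squared distance from v to span{e_j}.)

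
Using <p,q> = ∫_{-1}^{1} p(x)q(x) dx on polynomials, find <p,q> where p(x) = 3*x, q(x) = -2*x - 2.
<p,q> = -4

Expand the product: p(x)·q(x) = -6*x^2 - 6*x.
∫_{-1}^{1} of each monomial x^k gives [2/(k+1) if k even, 0 if k odd]. Integrating term-by-term (or equivalently evaluating the antiderivative F(x) = -2*x^3 - 3*x^2 at the endpoints):
  F(1) − F(−1) = -5 − (-1) = -4.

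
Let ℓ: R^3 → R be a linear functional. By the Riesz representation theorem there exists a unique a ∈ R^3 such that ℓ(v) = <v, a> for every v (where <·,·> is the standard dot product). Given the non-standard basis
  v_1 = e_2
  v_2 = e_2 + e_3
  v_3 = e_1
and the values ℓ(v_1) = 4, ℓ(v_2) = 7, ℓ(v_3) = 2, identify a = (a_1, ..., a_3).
a = (2, 4, 3)

Write a = (a_1, ..., a_3) in the standard basis. For each basis vector v_i, ℓ(v_i) = <v_i, a> is a linear equation in the a_j's. Collect the n equations into a matrix system V a = ℓ, where row i of V is v_i (expressed in the standard basis). Since V is invertible (lower-triangular with 1s on the diagonal, up to permutation), solve by back-substitution:
  V =
[[0, 1, 0],
 [0, 1, 1],
 [1, 0, 0]]
  V a = (4, 7, 2)
Solving gives a = (2, 4, 3).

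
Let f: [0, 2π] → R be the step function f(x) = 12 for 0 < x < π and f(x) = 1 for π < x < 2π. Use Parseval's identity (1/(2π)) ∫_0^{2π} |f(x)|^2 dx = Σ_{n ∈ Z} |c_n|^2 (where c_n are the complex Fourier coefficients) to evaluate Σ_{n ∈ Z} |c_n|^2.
Σ |c_n|^2 = 145/2

Parseval equates the L^2 energy of f (normalised by 1/(2π)) with the ℓ^2 sum of its Fourier coefficients: (1/(2π)) ∫_0^{2π} |f|^2 = Σ |c_n|^2.
Compute the left side: (1/(2π)) [∫_0^π 12^2 dx + ∫_π^{2π} 1^2 dx] = (1/(2π)) · (144π + 1π) = (144 + 1)/2 = 145/2.
So Σ_{n ∈ Z} |c_n|^2 = 145/2.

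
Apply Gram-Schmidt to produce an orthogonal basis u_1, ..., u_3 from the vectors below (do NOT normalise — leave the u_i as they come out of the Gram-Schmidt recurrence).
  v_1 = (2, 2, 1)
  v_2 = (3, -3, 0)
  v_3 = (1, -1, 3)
Orthogonal basis:
  u_1 = (2, 2, 1)
  u_2 = (3, -3, 0)
  u_3 = (-2/3, -2/3, 8/3)

Apply the Gram-Schmidt recurrence
  u_1 = v_1
  u_i = v_i − Σ_{j<i} ((v_i · u_j) / (u_j · u_j)) · u_j.

Step by step this gives:
  u_1 = (2, 2, 1)
  u_2 = (3, -3, 0)
  u_3 = (-2/3, -2/3, 8/3)

Orthogonality check:
  u_2 · u_1 = 0 (should be 0)
  u_3 · u_1 = 0 (should be 0)
  u_3 · u_2 = 0 (should be 0)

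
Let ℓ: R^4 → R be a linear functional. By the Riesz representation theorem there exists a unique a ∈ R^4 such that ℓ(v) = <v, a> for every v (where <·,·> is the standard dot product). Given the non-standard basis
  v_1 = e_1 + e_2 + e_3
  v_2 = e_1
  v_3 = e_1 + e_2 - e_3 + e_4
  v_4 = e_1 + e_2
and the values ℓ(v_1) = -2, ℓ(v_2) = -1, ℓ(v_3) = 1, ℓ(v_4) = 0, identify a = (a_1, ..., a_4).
a = (-1, 1, -2, -1)

Write a = (a_1, ..., a_4) in the standard basis. For each basis vector v_i, ℓ(v_i) = <v_i, a> is a linear equation in the a_j's. Collect the n equations into a matrix system V a = ℓ, where row i of V is v_i (expressed in the standard basis). Since V is invertible (lower-triangular with 1s on the diagonal, up to permutation), solve by back-substitution:
  V =
[[1, 1, 1, 0],
 [1, 0, 0, 0],
 [1, 1, -1, 1],
 [1, 1, 0, 0]]
  V a = (-2, -1, 1, 0)
Solving gives a = (-1, 1, -2, -1).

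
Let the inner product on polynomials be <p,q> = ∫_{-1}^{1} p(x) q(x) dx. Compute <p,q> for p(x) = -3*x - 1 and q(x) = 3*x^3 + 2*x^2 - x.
<p,q> = -44/15

Expand the product: p(x)·q(x) = -9*x^4 - 9*x^3 + x^2 + x.
∫_{-1}^{1} of each monomial x^k gives [2/(k+1) if k even, 0 if k odd]. Integrating term-by-term (or equivalently evaluating the antiderivative F(x) = -9*x^5/5 - 9*x^4/4 + x^3/3 + x^2/2 at the endpoints):
  F(1) − F(−1) = -193/60 − (-17/60) = -44/15.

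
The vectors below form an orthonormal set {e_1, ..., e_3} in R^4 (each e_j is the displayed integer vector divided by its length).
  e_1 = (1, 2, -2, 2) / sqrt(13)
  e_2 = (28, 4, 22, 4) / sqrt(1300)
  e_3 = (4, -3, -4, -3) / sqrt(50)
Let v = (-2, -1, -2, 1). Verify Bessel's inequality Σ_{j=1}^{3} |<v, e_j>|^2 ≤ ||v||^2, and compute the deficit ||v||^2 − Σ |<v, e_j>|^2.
Σ |<v, e_j>|^2 = 8; ||v||^2 = 10; deficit = 2

Write each e_j = u_j / sqrt(<u_j, u_j>) where u_j is the displayed integer vector. Then <v, e_j> = <v, u_j> / sqrt(<u_j, u_j>), so |<v, e_j>|^2 = <v, u_j>^2 / <u_j, u_j>.
Coefficients: <v, e_1> = 2/sqrt(13), <v, e_2> = -100/sqrt(1300), <v, e_3> = 0/sqrt(50).
Square and sum: Σ |<v, e_j>|^2 = 8.
Compute ||v||^2 = v·v = 10.
Deficit = 10 − 8 = 2 ≥ 0, confirming Bessel's inequality. (The deficit equals ||v − Σ <v,e_j> e_j||^2, the squared distance from v to span{e_j}.)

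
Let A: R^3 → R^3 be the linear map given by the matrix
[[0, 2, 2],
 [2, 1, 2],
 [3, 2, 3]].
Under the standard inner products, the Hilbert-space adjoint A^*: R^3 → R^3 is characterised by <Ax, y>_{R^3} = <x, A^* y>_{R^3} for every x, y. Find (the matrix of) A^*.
A^* = A^T =
[[0, 2, 3],
 [2, 1, 2],
 [2, 2, 3]]

For real matrices with standard dot products, the defining identity <Ax, y> = <x, A^* y> gives (Ax)^T y = x^T (A^*) y, i.e. x^T A^T y = x^T (A^*) y. Since this holds for all x, y, we must have A^* = A^T. Therefore
A^* =
[[0, 2, 3],
 [2, 1, 2],
 [2, 2, 3]].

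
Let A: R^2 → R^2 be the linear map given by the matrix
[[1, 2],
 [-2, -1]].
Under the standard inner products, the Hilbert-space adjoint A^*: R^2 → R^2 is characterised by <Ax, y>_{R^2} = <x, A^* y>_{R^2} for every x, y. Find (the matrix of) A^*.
A^* = A^T =
[[1, -2],
 [2, -1]]

For real matrices with standard dot products, the defining identity <Ax, y> = <x, A^* y> gives (Ax)^T y = x^T (A^*) y, i.e. x^T A^T y = x^T (A^*) y. Since this holds for all x, y, we must have A^* = A^T. Therefore
A^* =
[[1, -2],
 [2, -1]].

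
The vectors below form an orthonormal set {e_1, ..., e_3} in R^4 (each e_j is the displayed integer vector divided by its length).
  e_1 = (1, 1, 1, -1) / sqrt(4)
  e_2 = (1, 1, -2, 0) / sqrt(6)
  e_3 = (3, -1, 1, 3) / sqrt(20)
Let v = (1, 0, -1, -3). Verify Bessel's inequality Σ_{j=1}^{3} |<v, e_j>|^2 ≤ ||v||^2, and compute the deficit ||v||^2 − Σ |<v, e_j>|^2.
Σ |<v, e_j>|^2 = 31/5; ||v||^2 = 11; deficit = 24/5

Write each e_j = u_j / sqrt(<u_j, u_j>) where u_j is the displayed integer vector. Then <v, e_j> = <v, u_j> / sqrt(<u_j, u_j>), so |<v, e_j>|^2 = <v, u_j>^2 / <u_j, u_j>.
Coefficients: <v, e_1> = 3/sqrt(4), <v, e_2> = 3/sqrt(6), <v, e_3> = -7/sqrt(20).
Square and sum: Σ |<v, e_j>|^2 = 31/5.
Compute ||v||^2 = v·v = 11.
Deficit = 11 − 31/5 = 24/5 ≥ 0, confirming Bessel's inequality. (The deficit equals ||v − Σ <v,e_j> e_j||^2, the squared distance from v to span{e_j}.)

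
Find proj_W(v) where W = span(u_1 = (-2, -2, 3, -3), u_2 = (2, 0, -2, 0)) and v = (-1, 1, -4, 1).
proj_W(v) = (11/9, 10/9, -16/9, 5/3)

Set up U = [u_1 | ... | u_2] ∈ R^(4×2). The projector onto W = col(U) is P = U (U^T U)^(-1) U^T.
Compute U^T U =
  [26, -10]
  [-10, 8],
and U^T v = (-15, 6).
Solve U^T U · c = U^T v for the coefficients: c = (-5/9, 1/18). The projection is proj_W(v) = U c.
Check: (v - proj_W(v)) · u_1 = 0  (should be 0).
Check: (v - proj_W(v)) · u_2 = 0  (should be 0).
Result: proj_W(v) = (11/9, 10/9, -16/9, 5/3).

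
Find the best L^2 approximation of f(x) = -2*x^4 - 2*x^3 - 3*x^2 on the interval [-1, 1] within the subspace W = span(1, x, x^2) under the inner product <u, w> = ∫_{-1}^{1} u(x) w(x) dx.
g(x) = -33*x^2/7 - 6*x/5 + 6/35

The best approximation g ∈ W is the orthogonal projection of f onto W. Writing g = a_0 + a_1 x + a_2 x^2, the coefficients solve the normal equations G · a = b where
  G_{ij} = <φ_i, φ_j> and b_i = <f, φ_i>, with φ_0 = 1, φ_1 = x, φ_2 = x^2.
G =
  [2, 0, 2/3]
  [0, 2/3, 0]
  [2/3, 0, 2/5],
b = (-14/5, -4/5, -62/35).
Solving gives a_0 = 6/35, a_1 = -6/5, a_2 = -33/7, so
  g(x) = -33*x^2/7 - 6*x/5 + 6/35.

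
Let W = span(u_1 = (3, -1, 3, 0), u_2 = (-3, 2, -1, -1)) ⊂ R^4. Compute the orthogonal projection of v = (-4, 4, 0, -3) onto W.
proj_W(v) = (-393/89, 344/89, 33/89, -213/89)

Set up U = [u_1 | ... | u_2] ∈ R^(4×2). The projector onto W = col(U) is P = U (U^T U)^(-1) U^T.
Compute U^T U =
  [19, -14]
  [-14, 15],
and U^T v = (-16, 23).
Solve U^T U · c = U^T v for the coefficients: c = (82/89, 213/89). The projection is proj_W(v) = U c.
Check: (v - proj_W(v)) · u_1 = 0  (should be 0).
Check: (v - proj_W(v)) · u_2 = 0  (should be 0).
Result: proj_W(v) = (-393/89, 344/89, 33/89, -213/89).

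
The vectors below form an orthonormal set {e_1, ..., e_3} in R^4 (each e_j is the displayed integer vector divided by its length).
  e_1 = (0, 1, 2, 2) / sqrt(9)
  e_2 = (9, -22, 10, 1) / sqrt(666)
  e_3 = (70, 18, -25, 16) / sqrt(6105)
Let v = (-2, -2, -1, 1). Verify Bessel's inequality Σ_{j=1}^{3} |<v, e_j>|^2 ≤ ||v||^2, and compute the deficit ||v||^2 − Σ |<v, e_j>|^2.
Σ |<v, e_j>|^2 = 85/22; ||v||^2 = 10; deficit = 135/22

Write each e_j = u_j / sqrt(<u_j, u_j>) where u_j is the displayed integer vector. Then <v, e_j> = <v, u_j> / sqrt(<u_j, u_j>), so |<v, e_j>|^2 = <v, u_j>^2 / <u_j, u_j>.
Coefficients: <v, e_1> = -2/sqrt(9), <v, e_2> = 17/sqrt(666), <v, e_3> = -135/sqrt(6105).
Square and sum: Σ |<v, e_j>|^2 = 85/22.
Compute ||v||^2 = v·v = 10.
Deficit = 10 − 85/22 = 135/22 ≥ 0, confirming Bessel's inequality. (The deficit equals ||v − Σ <v,e_j> e_j||^2, the squared distance from v to span{e_j}.)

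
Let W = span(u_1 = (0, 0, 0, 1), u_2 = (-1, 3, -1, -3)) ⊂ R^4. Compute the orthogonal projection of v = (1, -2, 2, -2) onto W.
proj_W(v) = (9/11, -27/11, 9/11, -2)

Set up U = [u_1 | ... | u_2] ∈ R^(4×2). The projector onto W = col(U) is P = U (U^T U)^(-1) U^T.
Compute U^T U =
  [1, -3]
  [-3, 20],
and U^T v = (-2, -3).
Solve U^T U · c = U^T v for the coefficients: c = (-49/11, -9/11). The projection is proj_W(v) = U c.
Check: (v - proj_W(v)) · u_1 = 0  (should be 0).
Check: (v - proj_W(v)) · u_2 = 0  (should be 0).
Result: proj_W(v) = (9/11, -27/11, 9/11, -2).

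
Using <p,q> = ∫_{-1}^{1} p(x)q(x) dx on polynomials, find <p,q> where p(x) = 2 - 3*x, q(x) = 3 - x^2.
<p,q> = 32/3

Expand the product: p(x)·q(x) = 3*x^3 - 2*x^2 - 9*x + 6.
∫_{-1}^{1} of each monomial x^k gives [2/(k+1) if k even, 0 if k odd]. Integrating term-by-term (or equivalently evaluating the antiderivative F(x) = 3*x^4/4 - 2*x^3/3 - 9*x^2/2 + 6*x at the endpoints):
  F(1) − F(−1) = 19/12 − (-109/12) = 32/3.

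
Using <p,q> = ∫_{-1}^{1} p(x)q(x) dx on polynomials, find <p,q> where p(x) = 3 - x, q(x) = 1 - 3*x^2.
<p,q> = 0

Expand the product: p(x)·q(x) = 3*x^3 - 9*x^2 - x + 3.
∫_{-1}^{1} of each monomial x^k gives [2/(k+1) if k even, 0 if k odd]. Integrating term-by-term (or equivalently evaluating the antiderivative F(x) = 3*x^4/4 - 3*x^3 - x^2/2 + 3*x at the endpoints):
  F(1) − F(−1) = 1/4 − (1/4) = 0.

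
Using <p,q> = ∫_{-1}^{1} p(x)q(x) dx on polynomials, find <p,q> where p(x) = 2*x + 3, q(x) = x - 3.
<p,q> = -50/3

Expand the product: p(x)·q(x) = 2*x^2 - 3*x - 9.
∫_{-1}^{1} of each monomial x^k gives [2/(k+1) if k even, 0 if k odd]. Integrating term-by-term (or equivalently evaluating the antiderivative F(x) = 2*x^3/3 - 3*x^2/2 - 9*x at the endpoints):
  F(1) − F(−1) = -59/6 − (41/6) = -50/3.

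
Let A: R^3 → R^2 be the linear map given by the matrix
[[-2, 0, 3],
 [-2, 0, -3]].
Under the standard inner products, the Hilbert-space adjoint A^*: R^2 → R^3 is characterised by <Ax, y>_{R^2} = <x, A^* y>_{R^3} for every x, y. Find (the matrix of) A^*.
A^* = A^T =
[[-2, -2],
 [0, 0],
 [3, -3]]

For real matrices with standard dot products, the defining identity <Ax, y> = <x, A^* y> gives (Ax)^T y = x^T (A^*) y, i.e. x^T A^T y = x^T (A^*) y. Since this holds for all x, y, we must have A^* = A^T. Therefore
A^* =
[[-2, -2],
 [0, 0],
 [3, -3]].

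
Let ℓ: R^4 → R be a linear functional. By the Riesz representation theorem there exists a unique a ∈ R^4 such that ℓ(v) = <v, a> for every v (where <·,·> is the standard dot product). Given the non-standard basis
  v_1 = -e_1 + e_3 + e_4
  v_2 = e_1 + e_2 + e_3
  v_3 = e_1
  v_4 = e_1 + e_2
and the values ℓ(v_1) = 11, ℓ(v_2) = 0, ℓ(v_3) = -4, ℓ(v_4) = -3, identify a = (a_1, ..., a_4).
a = (-4, 1, 3, 4)

Write a = (a_1, ..., a_4) in the standard basis. For each basis vector v_i, ℓ(v_i) = <v_i, a> is a linear equation in the a_j's. Collect the n equations into a matrix system V a = ℓ, where row i of V is v_i (expressed in the standard basis). Since V is invertible (lower-triangular with 1s on the diagonal, up to permutation), solve by back-substitution:
  V =
[[-1, 0, 1, 1],
 [1, 1, 1, 0],
 [1, 0, 0, 0],
 [1, 1, 0, 0]]
  V a = (11, 0, -4, -3)
Solving gives a = (-4, 1, 3, 4).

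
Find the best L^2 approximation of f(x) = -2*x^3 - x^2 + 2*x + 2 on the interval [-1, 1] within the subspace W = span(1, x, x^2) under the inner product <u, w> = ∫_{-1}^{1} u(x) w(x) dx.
g(x) = -x^2 + 4*x/5 + 2

The best approximation g ∈ W is the orthogonal projection of f onto W. Writing g = a_0 + a_1 x + a_2 x^2, the coefficients solve the normal equations G · a = b where
  G_{ij} = <φ_i, φ_j> and b_i = <f, φ_i>, with φ_0 = 1, φ_1 = x, φ_2 = x^2.
G =
  [2, 0, 2/3]
  [0, 2/3, 0]
  [2/3, 0, 2/5],
b = (10/3, 8/15, 14/15).
Solving gives a_0 = 2, a_1 = 4/5, a_2 = -1, so
  g(x) = -x^2 + 4*x/5 + 2.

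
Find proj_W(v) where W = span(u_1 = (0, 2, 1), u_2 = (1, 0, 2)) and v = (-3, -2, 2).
proj_W(v) = (3/7, -8/7, 2/7)

Set up U = [u_1 | ... | u_2] ∈ R^(3×2). The projector onto W = col(U) is P = U (U^T U)^(-1) U^T.
Compute U^T U =
  [5, 2]
  [2, 5],
and U^T v = (-2, 1).
Solve U^T U · c = U^T v for the coefficients: c = (-4/7, 3/7). The projection is proj_W(v) = U c.
Check: (v - proj_W(v)) · u_1 = 0  (should be 0).
Check: (v - proj_W(v)) · u_2 = 0  (should be 0).
Result: proj_W(v) = (3/7, -8/7, 2/7).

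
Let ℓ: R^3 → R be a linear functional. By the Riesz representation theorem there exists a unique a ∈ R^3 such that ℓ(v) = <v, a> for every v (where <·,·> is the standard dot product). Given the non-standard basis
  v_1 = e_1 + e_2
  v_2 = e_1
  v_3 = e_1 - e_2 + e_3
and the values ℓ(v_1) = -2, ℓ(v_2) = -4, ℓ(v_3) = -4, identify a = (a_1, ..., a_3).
a = (-4, 2, 2)

Write a = (a_1, ..., a_3) in the standard basis. For each basis vector v_i, ℓ(v_i) = <v_i, a> is a linear equation in the a_j's. Collect the n equations into a matrix system V a = ℓ, where row i of V is v_i (expressed in the standard basis). Since V is invertible (lower-triangular with 1s on the diagonal, up to permutation), solve by back-substitution:
  V =
[[1, 1, 0],
 [1, 0, 0],
 [1, -1, 1]]
  V a = (-2, -4, -4)
Solving gives a = (-4, 2, 2).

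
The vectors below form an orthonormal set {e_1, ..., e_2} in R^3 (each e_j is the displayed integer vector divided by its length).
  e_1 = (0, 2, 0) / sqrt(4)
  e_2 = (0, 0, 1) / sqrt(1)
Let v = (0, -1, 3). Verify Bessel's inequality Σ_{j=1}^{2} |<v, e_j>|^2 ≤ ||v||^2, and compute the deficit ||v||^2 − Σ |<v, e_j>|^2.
Σ |<v, e_j>|^2 = 10; ||v||^2 = 10; deficit = 0

Write each e_j = u_j / sqrt(<u_j, u_j>) where u_j is the displayed integer vector. Then <v, e_j> = <v, u_j> / sqrt(<u_j, u_j>), so |<v, e_j>|^2 = <v, u_j>^2 / <u_j, u_j>.
Coefficients: <v, e_1> = -2/sqrt(4), <v, e_2> = 3/sqrt(1).
Square and sum: Σ |<v, e_j>|^2 = 10.
Compute ||v||^2 = v·v = 10.
Deficit = 10 − 10 = 0 ≥ 0, confirming Bessel's inequality. (The deficit equals ||v − Σ <v,e_j> e_j||^2, the squared distance from v to span{e_j}.)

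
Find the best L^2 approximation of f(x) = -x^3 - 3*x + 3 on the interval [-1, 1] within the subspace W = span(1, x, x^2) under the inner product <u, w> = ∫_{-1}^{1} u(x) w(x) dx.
g(x) = 3 - 18*x/5

The best approximation g ∈ W is the orthogonal projection of f onto W. Writing g = a_0 + a_1 x + a_2 x^2, the coefficients solve the normal equations G · a = b where
  G_{ij} = <φ_i, φ_j> and b_i = <f, φ_i>, with φ_0 = 1, φ_1 = x, φ_2 = x^2.
G =
  [2, 0, 2/3]
  [0, 2/3, 0]
  [2/3, 0, 2/5],
b = (6, -12/5, 2).
Solving gives a_0 = 3, a_1 = -18/5, a_2 = 0, so
  g(x) = 3 - 18*x/5.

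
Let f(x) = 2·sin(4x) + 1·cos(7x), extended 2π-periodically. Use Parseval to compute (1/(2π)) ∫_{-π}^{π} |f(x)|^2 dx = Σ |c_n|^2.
Σ |c_n|^2 = 5/2

Expand |f|^2 and use orthogonality of {sin(nx), cos(mx)} on [-π, π]:
  ∫_{-π}^{π} sin(nx)^2 dx = π, ∫ cos(mx)^2 dx = π, and cross terms integrate to 0.
So ∫_{-π}^{π} f(x)^2 dx = 2^2 · π + 1^2 · π = (4 + 1)π.
Divide by 2π: (4 + 1)/2 = 5/2.
By Parseval, this equals Σ |c_n|^2.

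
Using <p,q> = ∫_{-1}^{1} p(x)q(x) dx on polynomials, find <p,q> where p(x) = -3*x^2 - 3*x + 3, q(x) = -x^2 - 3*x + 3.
<p,q> = 86/5

Expand the product: p(x)·q(x) = 3*x^4 + 12*x^3 - 3*x^2 - 18*x + 9.
∫_{-1}^{1} of each monomial x^k gives [2/(k+1) if k even, 0 if k odd]. Integrating term-by-term (or equivalently evaluating the antiderivative F(x) = 3*x^5/5 + 3*x^4 - x^3 - 9*x^2 + 9*x at the endpoints):
  F(1) − F(−1) = 13/5 − (-73/5) = 86/5.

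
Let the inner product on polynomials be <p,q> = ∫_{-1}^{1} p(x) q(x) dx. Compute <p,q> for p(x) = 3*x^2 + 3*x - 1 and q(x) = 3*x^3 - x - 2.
<p,q> = 8/5

Expand the product: p(x)·q(x) = 9*x^5 + 9*x^4 - 6*x^3 - 9*x^2 - 5*x + 2.
∫_{-1}^{1} of each monomial x^k gives [2/(k+1) if k even, 0 if k odd]. Integrating term-by-term (or equivalently evaluating the antiderivative F(x) = 3*x^6/2 + 9*x^5/5 - 3*x^4/2 - 3*x^3 - 5*x^2/2 + 2*x at the endpoints):
  F(1) − F(−1) = -17/10 − (-33/10) = 8/5.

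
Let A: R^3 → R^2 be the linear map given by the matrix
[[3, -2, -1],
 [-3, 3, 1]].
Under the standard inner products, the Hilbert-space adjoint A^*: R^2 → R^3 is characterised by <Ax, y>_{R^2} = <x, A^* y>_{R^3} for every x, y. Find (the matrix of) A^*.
A^* = A^T =
[[3, -3],
 [-2, 3],
 [-1, 1]]

For real matrices with standard dot products, the defining identity <Ax, y> = <x, A^* y> gives (Ax)^T y = x^T (A^*) y, i.e. x^T A^T y = x^T (A^*) y. Since this holds for all x, y, we must have A^* = A^T. Therefore
A^* =
[[3, -3],
 [-2, 3],
 [-1, 1]].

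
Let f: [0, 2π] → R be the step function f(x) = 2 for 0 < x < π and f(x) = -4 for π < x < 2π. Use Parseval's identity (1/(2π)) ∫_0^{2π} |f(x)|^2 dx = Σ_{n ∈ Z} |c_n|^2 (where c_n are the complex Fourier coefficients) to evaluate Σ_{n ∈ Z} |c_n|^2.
Σ |c_n|^2 = 10

Parseval equates the L^2 energy of f (normalised by 1/(2π)) with the ℓ^2 sum of its Fourier coefficients: (1/(2π)) ∫_0^{2π} |f|^2 = Σ |c_n|^2.
Compute the left side: (1/(2π)) [∫_0^π 2^2 dx + ∫_π^{2π} (-4)^2 dx] = (1/(2π)) · (4π + 16π) = (4 + 16)/2 = 10.
So Σ_{n ∈ Z} |c_n|^2 = 10.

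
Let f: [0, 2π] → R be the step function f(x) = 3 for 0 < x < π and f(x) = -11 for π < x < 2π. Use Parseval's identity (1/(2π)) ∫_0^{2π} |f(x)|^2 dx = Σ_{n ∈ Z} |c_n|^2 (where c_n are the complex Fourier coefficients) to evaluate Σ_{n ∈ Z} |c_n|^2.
Σ |c_n|^2 = 65

Parseval equates the L^2 energy of f (normalised by 1/(2π)) with the ℓ^2 sum of its Fourier coefficients: (1/(2π)) ∫_0^{2π} |f|^2 = Σ |c_n|^2.
Compute the left side: (1/(2π)) [∫_0^π 3^2 dx + ∫_π^{2π} (-11)^2 dx] = (1/(2π)) · (9π + 121π) = (9 + 121)/2 = 65.
So Σ_{n ∈ Z} |c_n|^2 = 65.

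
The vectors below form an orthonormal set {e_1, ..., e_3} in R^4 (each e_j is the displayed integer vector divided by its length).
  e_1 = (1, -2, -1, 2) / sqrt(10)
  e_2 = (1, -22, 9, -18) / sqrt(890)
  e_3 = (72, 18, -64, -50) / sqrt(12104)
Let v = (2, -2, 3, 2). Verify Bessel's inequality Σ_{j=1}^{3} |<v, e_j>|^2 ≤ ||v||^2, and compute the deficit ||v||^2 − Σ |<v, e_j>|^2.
Σ |<v, e_j>|^2 = 157/17; ||v||^2 = 21; deficit = 200/17

Write each e_j = u_j / sqrt(<u_j, u_j>) where u_j is the displayed integer vector. Then <v, e_j> = <v, u_j> / sqrt(<u_j, u_j>), so |<v, e_j>|^2 = <v, u_j>^2 / <u_j, u_j>.
Coefficients: <v, e_1> = 7/sqrt(10), <v, e_2> = 37/sqrt(890), <v, e_3> = -184/sqrt(12104).
Square and sum: Σ |<v, e_j>|^2 = 157/17.
Compute ||v||^2 = v·v = 21.
Deficit = 21 − 157/17 = 200/17 ≥ 0, confirming Bessel's inequality. (The deficit equals ||v − Σ <v,e_j> e_j||^2, the squared distance from v to span{e_j}.)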